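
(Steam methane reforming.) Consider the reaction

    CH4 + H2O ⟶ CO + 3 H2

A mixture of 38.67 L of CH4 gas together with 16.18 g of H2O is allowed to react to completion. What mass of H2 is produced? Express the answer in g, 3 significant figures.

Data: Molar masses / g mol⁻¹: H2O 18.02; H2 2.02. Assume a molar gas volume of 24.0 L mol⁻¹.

n(CH4) = 38.67 / 24.0 = 1.611 mol
n(H2O) = 16.18 / 18.02 = 0.8979 mol
n/ν → CH4: 1.611, H2O: 0.8979; H2O is limiting.
n(H2) = (3/1) × 0.8979 = 2.694 mol
mass = 2.694 × 2.02 = 5.442 g

5.44 g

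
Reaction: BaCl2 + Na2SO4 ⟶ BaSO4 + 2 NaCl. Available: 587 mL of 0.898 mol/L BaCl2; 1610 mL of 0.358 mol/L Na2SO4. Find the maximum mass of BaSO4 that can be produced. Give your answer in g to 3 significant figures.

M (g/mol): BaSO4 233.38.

123 g

n(BaCl2) = 0.898 × 587.0/1000 = 0.5271 mol
n(Na2SO4) = 0.358 × 1610/1000 = 0.5764 mol
n/ν for BaCl2 = 0.5271/1 = 0.5271
n/ν for Na2SO4 = 0.5764/1 = 0.5764
Smallest n/ν is BaCl2 → limiting reagent.
n(BaSO4) = (1/1) × 0.5271 = 0.5271 mol
mass = 0.5271 × 233.38 = 123.0 g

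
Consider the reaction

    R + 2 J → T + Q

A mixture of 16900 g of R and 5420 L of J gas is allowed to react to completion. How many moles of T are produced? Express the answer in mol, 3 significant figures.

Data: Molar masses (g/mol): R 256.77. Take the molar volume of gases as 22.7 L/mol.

65.8 mol

n(R) = 16900 / 256.77 = 65.82 mol
n(J) = 5420 / 22.7 = 238.8 mol
n/ν → R: 65.82, J: 119.4; R is limiting.
n(T) = (1/1) × 65.82 = 65.82 mol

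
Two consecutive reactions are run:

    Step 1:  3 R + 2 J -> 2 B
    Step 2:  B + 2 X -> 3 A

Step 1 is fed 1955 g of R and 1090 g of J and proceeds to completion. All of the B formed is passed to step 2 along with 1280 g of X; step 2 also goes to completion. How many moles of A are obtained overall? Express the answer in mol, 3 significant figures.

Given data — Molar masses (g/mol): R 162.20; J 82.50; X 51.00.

24.1 mol

Step 1:
n(R) = 1955 / 162.20 = 12.05 mol
n(J) = 1090 / 82.50 = 13.21 mol
n/ν for R = 12.05/3 = 4.017
n/ν for J = 13.21/2 = 6.605
Smallest n/ν is R → limiting reagent.
n(B) produced = (2/3) × 12.05 = 8.033 mol
Step 2:
n(B) available = 8.033 mol
n(X) = 1280 / 51.00 = 25.10 mol
n/ν for B = 8.033/1 = 8.033
n/ν for X = 25.10/2 = 12.55
Smallest n/ν is B → limiting reagent.
n(A) = (3/1) × 8.033 = 24.10 mol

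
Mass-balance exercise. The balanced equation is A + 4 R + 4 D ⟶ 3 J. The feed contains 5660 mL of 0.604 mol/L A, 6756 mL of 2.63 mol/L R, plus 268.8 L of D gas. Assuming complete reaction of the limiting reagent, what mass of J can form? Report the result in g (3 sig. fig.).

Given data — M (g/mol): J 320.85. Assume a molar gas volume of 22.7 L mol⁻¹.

n(A) = 0.604 × 5660/1000 = 3.419 mol
n(R) = 2.63 × 6756/1000 = 17.77 mol
n(D) = 268.8 / 22.7 = 11.84 mol
n/ν for A = 3.419/1 = 3.419
n/ν for R = 17.77/4 = 4.443
n/ν for D = 11.84/4 = 2.960
Smallest n/ν is D → limiting reagent.
n(J) = (3/4) × 11.84 = 8.880 mol
mass = 8.880 × 320.85 = 2849 g

2850 g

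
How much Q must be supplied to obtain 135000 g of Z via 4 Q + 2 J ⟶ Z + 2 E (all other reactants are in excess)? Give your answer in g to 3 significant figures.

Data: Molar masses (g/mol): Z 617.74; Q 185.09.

n(Z) = 135000 / 617.74 = 218.5 mol
n(Q) = (4/1) × 218.5 = 874.0 mol
mass = 874.0 × 185.09 = 161800 g

162000 g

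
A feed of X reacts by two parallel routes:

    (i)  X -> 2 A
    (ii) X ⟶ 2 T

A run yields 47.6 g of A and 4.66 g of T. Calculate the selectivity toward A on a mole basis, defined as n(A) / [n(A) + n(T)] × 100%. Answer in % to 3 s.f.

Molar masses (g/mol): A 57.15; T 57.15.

91.1 %

n(A) = 47.6 / 57.15 = 0.8329 mol
n(T) = 4.66 / 57.15 = 0.08154 mol
selectivity = 0.8329/(0.8329+0.08154) × 100 = 91.08 %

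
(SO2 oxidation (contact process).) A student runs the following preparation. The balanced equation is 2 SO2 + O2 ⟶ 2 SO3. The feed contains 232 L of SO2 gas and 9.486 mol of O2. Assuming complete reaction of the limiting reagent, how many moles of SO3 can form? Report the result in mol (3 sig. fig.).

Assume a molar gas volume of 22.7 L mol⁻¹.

10.2 mol

n(SO2) = 232.0 / 22.7 = 10.22 mol
n(O2) = 9.486 mol
n/ν → SO2: 5.110, O2: 9.486; SO2 is limiting.
n(SO3) = (2/2) × 10.22 = 10.22 mol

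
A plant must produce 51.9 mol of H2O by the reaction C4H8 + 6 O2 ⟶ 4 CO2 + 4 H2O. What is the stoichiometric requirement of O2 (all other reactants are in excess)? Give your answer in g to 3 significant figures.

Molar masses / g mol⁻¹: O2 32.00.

2490 g

n(H2O) = 51.90 mol
n(O2) = (6/4) × 51.90 = 77.85 mol
mass = 77.85 × 32.00 = 2491 g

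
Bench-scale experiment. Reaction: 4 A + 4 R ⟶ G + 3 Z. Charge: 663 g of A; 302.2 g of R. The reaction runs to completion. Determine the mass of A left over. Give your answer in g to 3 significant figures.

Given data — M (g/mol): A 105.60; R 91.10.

n(A) = 663.0 / 105.60 = 6.278 mol
n(R) = 302.2 / 91.10 = 3.317 mol
n/ν for A = 6.278/4 = 1.570
n/ν for R = 3.317/4 = 0.8293
Smallest n/ν is R → limiting reagent.
A consumed = (4/4) × 3.317 = 3.317 mol
A remaining = 6.278 − 3.317 = 2.961 mol
mass = 2.961 × 105.60 = 312.7 g

313 g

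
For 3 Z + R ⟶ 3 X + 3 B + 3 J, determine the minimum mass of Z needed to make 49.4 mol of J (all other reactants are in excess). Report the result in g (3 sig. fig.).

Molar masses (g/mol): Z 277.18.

n(J) = 49.40 mol
n(Z) = (3/3) × 49.40 = 49.40 mol
mass = 49.40 × 277.18 = 13690 g

13700 g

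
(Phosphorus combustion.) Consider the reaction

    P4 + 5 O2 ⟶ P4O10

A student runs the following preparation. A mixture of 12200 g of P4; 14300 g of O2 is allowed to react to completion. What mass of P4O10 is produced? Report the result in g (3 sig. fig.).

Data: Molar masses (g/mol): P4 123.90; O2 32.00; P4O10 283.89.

25400 g

n(P4) = 12200 / 123.90 = 98.47 mol
n(O2) = 14300 / 32.00 = 446.9 mol
n/ν → P4: 98.47, O2: 89.38; O2 is limiting.
n(P4O10) = (1/5) × 446.9 = 89.38 mol
mass = 89.38 × 283.89 = 25370 g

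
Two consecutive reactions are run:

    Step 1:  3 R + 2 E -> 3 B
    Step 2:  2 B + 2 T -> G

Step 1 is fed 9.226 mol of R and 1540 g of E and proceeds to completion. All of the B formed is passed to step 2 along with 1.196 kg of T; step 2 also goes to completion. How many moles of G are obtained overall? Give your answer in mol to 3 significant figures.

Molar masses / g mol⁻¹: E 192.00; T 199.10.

3.00 mol

Step 1:
n(R) = 9.226 mol
n(E) = 1540 / 192.00 = 8.021 mol
n/ν for R = 9.226/3 = 3.075
n/ν for E = 8.021/2 = 4.011
Smallest n/ν is R → limiting reagent.
n(B) produced = (3/3) × 9.226 = 9.226 mol
Step 2:
n(B) available = 9.226 mol
n(T) = 1.196×1000 / 199.10 = 6.007 mol
n/ν for B = 9.226/2 = 4.613
n/ν for T = 6.007/2 = 3.004
Smallest n/ν is T → limiting reagent.
n(G) = (1/2) × 6.007 = 3.004 mol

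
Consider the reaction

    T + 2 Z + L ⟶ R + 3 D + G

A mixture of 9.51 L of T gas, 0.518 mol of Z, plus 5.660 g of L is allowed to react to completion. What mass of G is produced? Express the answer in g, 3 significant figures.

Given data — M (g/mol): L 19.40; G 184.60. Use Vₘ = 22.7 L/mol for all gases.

47.8 g

n(T) = 9.510 / 22.7 = 0.4189 mol
n(Z) = 0.5180 mol
n(L) = 5.660 / 19.40 = 0.2918 mol
n/ν → T: 0.4189, Z: 0.2590, L: 0.2918; Z is limiting.
n(G) = (1/2) × 0.5180 = 0.2590 mol
mass = 0.2590 × 184.60 = 47.81 g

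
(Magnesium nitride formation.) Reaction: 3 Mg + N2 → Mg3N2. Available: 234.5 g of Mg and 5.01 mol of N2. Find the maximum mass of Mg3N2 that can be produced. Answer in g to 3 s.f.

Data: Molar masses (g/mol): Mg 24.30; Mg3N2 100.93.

n(Mg) = 234.5 / 24.30 = 9.650 mol
n(N2) = 5.010 mol
n/ν → Mg: 3.217, N2: 5.010; Mg is limiting.
n(Mg3N2) = (1/3) × 9.650 = 3.217 mol
mass = 3.217 × 100.93 = 324.7 g

325 g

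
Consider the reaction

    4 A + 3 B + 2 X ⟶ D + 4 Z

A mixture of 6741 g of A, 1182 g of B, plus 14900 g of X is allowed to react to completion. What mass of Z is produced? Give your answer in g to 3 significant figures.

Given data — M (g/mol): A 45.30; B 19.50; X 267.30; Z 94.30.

7620 g

n(A) = 6741 / 45.30 = 148.8 mol
n(B) = 1182 / 19.50 = 60.62 mol
n(X) = 14900 / 267.30 = 55.74 mol
n/ν for A = 148.8/4 = 37.20
n/ν for B = 60.62/3 = 20.21
n/ν for X = 55.74/2 = 27.87
Smallest n/ν is B → limiting reagent.
n(Z) = (4/3) × 60.62 = 80.83 mol
mass = 80.83 × 94.30 = 7622 g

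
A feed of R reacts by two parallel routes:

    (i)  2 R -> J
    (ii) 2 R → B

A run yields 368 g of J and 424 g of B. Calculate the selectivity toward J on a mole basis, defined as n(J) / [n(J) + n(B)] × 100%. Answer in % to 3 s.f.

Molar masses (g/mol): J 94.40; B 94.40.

n(J) = 368 / 94.40 = 3.898 mol
n(B) = 424 / 94.40 = 4.492 mol
selectivity = 3.898/(3.898+4.492) × 100 = 46.46 %

46.5 %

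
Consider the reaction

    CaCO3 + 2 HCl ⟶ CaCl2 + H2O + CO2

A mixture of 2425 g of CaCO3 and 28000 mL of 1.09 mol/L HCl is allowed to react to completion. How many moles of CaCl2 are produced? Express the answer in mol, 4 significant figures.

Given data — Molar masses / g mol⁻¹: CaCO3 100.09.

15.26 mol

n(CaCO3) = 2425 / 100.09 = 24.23 mol
n(HCl) = 1.09 × 28000/1000 = 30.52 mol
n/ν → CaCO3: 24.23, HCl: 15.26; HCl is limiting.
n(CaCl2) = (1/2) × 30.52 = 15.26 mol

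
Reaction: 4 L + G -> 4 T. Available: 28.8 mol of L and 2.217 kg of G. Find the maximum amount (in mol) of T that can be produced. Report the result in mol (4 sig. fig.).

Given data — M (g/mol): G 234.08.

n(L) = 28.80 mol
n(G) = 2.217×1000 / 234.08 = 9.471 mol
n/ν for L = 28.80/4 = 7.200
n/ν for G = 9.471/1 = 9.471
Smallest n/ν is L → limiting reagent.
n(T) = (4/4) × 28.80 = 28.80 mol

28.80 mol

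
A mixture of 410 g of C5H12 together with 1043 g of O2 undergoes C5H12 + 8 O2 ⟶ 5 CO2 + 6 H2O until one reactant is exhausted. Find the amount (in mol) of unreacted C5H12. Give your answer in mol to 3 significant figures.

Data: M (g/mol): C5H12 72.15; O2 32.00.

1.61 mol

n(C5H12) = 410.0 / 72.15 = 5.683 mol
n(O2) = 1043 / 32.00 = 32.59 mol
n/ν → C5H12: 5.683, O2: 4.074; O2 is limiting.
C5H12 consumed = (1/8) × 32.59 = 4.074 mol
C5H12 remaining = 5.683 − 4.074 = 1.609 mol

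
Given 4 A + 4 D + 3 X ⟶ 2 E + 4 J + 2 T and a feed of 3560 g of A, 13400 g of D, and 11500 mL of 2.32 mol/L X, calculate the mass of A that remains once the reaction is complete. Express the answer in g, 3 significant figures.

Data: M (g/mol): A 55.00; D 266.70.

1600 g

n(A) = 3560 / 55.00 = 64.73 mol
n(D) = 13400 / 266.70 = 50.24 mol
n(X) = 2.32 × 11500/1000 = 26.68 mol
n/ν for A = 64.73/4 = 16.18
n/ν for D = 50.24/4 = 12.56
n/ν for X = 26.68/3 = 8.893
Smallest n/ν is X → limiting reagent.
A consumed = (4/3) × 26.68 = 35.57 mol
A remaining = 64.73 − 35.57 = 29.16 mol
mass = 29.16 × 55.00 = 1604 g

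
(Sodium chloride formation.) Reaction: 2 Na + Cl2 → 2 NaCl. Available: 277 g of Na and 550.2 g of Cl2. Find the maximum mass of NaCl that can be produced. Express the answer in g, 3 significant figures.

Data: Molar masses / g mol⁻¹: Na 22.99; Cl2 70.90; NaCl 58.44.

704 g

n(Na) = 277.0 / 22.99 = 12.05 mol
n(Cl2) = 550.2 / 70.90 = 7.760 mol
n/ν → Na: 6.025, Cl2: 7.760; Na is limiting.
n(NaCl) = (2/2) × 12.05 = 12.05 mol
mass = 12.05 × 58.44 = 704.2 g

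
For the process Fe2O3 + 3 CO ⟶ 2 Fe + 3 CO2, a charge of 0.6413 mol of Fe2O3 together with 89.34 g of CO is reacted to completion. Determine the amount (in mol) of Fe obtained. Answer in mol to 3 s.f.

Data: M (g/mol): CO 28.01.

1.28 mol

n(Fe2O3) = 0.6413 mol
n(CO) = 89.34 / 28.01 = 3.190 mol
n/ν for Fe2O3 = 0.6413/1 = 0.6413
n/ν for CO = 3.190/3 = 1.063
Smallest n/ν is Fe2O3 → limiting reagent.
n(Fe) = (2/1) × 0.6413 = 1.283 mol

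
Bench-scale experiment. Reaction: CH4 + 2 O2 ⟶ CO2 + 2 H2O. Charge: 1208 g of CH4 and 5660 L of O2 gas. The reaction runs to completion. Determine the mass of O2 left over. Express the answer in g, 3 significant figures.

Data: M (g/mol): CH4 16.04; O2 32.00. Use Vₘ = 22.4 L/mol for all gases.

n(CH4) = 1208 / 16.04 = 75.31 mol
n(O2) = 5660 / 22.4 = 252.7 mol
n/ν for CH4 = 75.31/1 = 75.31
n/ν for O2 = 252.7/2 = 126.4
Smallest n/ν is CH4 → limiting reagent.
O2 consumed = (2/1) × 75.31 = 150.6 mol
O2 remaining = 252.7 − 150.6 = 102.1 mol
mass = 102.1 × 32.00 = 3267 g

3270 g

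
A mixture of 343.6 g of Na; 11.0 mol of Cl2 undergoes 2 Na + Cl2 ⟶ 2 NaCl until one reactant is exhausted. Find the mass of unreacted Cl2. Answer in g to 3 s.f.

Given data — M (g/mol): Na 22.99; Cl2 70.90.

250 g

n(Na) = 343.6 / 22.99 = 14.95 mol
n(Cl2) = 11.00 mol
n/ν for Na = 14.95/2 = 7.475
n/ν for Cl2 = 11.00/1 = 11.00
Smallest n/ν is Na → limiting reagent.
Cl2 consumed = (1/2) × 14.95 = 7.475 mol
Cl2 remaining = 11.00 − 7.475 = 3.525 mol
mass = 3.525 × 70.90 = 249.9 g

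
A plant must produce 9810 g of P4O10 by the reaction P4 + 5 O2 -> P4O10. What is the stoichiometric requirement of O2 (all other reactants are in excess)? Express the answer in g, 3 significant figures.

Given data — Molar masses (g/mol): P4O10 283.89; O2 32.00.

n(P4O10) = 9810 / 283.89 = 34.56 mol
n(O2) = (5/1) × 34.56 = 172.8 mol
mass = 172.8 × 32.00 = 5530 g

5530 g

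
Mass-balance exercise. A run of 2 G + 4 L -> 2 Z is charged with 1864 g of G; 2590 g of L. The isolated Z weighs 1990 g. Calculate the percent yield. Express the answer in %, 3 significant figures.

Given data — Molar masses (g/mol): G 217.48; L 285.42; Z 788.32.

n(G) = 1864 / 217.48 = 8.571 mol
n(L) = 2590 / 285.42 = 9.074 mol
n/ν for G = 8.571/2 = 4.286
n/ν for L = 9.074/4 = 2.269
Smallest n/ν is L → limiting reagent.
theoretical n(Z) = (2/4) × 9.074 = 4.537 mol → 3577 g
% yield = 1990 / 3577 × 100 = 55.63 %

55.6 %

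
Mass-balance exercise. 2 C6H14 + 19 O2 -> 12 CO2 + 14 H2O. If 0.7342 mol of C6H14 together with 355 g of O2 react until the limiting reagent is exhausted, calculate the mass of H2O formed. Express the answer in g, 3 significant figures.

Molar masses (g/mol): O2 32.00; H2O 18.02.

n(C6H14) = 0.7342 mol
n(O2) = 355.0 / 32.00 = 11.09 mol
n/ν for C6H14 = 0.7342/2 = 0.3671
n/ν for O2 = 11.09/19 = 0.5837
Smallest n/ν is C6H14 → limiting reagent.
n(H2O) = (14/2) × 0.7342 = 5.139 mol
mass = 5.139 × 18.02 = 92.60 g

92.6 g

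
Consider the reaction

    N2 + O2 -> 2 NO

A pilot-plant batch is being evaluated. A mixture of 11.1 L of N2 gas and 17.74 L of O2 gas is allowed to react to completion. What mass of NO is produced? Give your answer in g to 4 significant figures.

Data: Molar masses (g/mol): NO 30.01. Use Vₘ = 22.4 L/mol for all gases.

n(N2) = 11.10 / 22.4 = 0.4955 mol
n(O2) = 17.74 / 22.4 = 0.7920 mol
n/ν → N2: 0.4955, O2: 0.7920; N2 is limiting.
n(NO) = (2/1) × 0.4955 = 0.9910 mol
mass = 0.9910 × 30.01 = 29.74 g

29.74 g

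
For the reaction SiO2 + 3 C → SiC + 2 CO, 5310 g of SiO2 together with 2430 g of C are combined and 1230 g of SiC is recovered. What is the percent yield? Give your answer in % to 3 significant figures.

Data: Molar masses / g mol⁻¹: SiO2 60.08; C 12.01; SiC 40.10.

45.5 %

n(SiO2) = 5310 / 60.08 = 88.38 mol
n(C) = 2430 / 12.01 = 202.3 mol
n/ν → SiO2: 88.38, C: 67.43; C is limiting.
theoretical n(SiC) = (1/3) × 202.3 = 67.43 mol → 2704 g
% yield = 1230 / 2704 × 100 = 45.49 %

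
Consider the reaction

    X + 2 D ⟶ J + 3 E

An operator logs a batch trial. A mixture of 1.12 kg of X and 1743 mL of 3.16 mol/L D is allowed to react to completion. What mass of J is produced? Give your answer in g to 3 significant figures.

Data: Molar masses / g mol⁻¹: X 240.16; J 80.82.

n(X) = 1.120×1000 / 240.16 = 4.664 mol
n(D) = 3.16 × 1743/1000 = 5.508 mol
n/ν → X: 4.664, D: 2.754; D is limiting.
n(J) = (1/2) × 5.508 = 2.754 mol
mass = 2.754 × 80.82 = 222.6 g

223 g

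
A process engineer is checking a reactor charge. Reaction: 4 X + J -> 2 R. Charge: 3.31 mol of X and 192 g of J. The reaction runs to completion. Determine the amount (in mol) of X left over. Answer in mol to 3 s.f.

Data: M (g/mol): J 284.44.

0.610 mol

n(X) = 3.310 mol
n(J) = 192.0 / 284.44 = 0.6750 mol
n/ν for X = 3.310/4 = 0.8275
n/ν for J = 0.6750/1 = 0.6750
Smallest n/ν is J → limiting reagent.
X consumed = (4/1) × 0.6750 = 2.700 mol
X remaining = 3.310 − 2.700 = 0.6100 mol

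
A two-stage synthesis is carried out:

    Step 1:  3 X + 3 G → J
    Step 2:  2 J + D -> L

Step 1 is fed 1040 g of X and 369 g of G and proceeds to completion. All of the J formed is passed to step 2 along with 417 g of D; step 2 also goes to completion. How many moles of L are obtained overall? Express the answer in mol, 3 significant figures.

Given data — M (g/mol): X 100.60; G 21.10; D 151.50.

1.72 mol

Step 1:
n(X) = 1040 / 100.60 = 10.34 mol
n(G) = 369.0 / 21.10 = 17.49 mol
n/ν for X = 10.34/3 = 3.447
n/ν for G = 17.49/3 = 5.830
Smallest n/ν is X → limiting reagent.
n(J) produced = (1/3) × 10.34 = 3.447 mol
Step 2:
n(J) available = 3.447 mol
n(D) = 417.0 / 151.50 = 2.752 mol
n/ν for J = 3.447/2 = 1.724
n/ν for D = 2.752/1 = 2.752
Smallest n/ν is J → limiting reagent.
n(L) = (1/2) × 3.447 = 1.724 mol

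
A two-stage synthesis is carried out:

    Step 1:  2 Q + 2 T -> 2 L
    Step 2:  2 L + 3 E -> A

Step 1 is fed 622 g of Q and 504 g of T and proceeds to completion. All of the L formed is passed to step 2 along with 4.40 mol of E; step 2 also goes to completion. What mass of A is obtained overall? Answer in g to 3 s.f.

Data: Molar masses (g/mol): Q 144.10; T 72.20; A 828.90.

Step 1:
n(Q) = 622.0 / 144.10 = 4.316 mol
n(T) = 504.0 / 72.20 = 6.981 mol
n/ν → Q: 2.158, T: 3.491; Q is limiting.
n(L) produced = (2/2) × 4.316 = 4.316 mol
Step 2:
n(L) available = 4.316 mol
n(E) = 4.400 mol
n/ν → L: 2.158, E: 1.467; E is limiting.
n(A) = (1/3) × 4.400 = 1.467 mol
mass = 1.467 × 828.90 = 1216 g

1220 g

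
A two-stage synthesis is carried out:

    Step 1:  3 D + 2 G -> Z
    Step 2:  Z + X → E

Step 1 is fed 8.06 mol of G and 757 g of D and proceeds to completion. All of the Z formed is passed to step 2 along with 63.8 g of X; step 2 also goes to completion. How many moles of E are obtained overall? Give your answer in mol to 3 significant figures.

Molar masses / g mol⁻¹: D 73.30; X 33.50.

Step 1:
n(G) = 8.060 mol
n(D) = 757.0 / 73.30 = 10.33 mol
n/ν for G = 8.060/2 = 4.030
n/ν for D = 10.33/3 = 3.443
Smallest n/ν is D → limiting reagent.
n(Z) produced = (1/3) × 10.33 = 3.443 mol
Step 2:
n(Z) available = 3.443 mol
n(X) = 63.80 / 33.50 = 1.904 mol
n/ν for Z = 3.443/1 = 3.443
n/ν for X = 1.904/1 = 1.904
Smallest n/ν is X → limiting reagent.
n(E) = (1/1) × 1.904 = 1.904 mol

1.90 mol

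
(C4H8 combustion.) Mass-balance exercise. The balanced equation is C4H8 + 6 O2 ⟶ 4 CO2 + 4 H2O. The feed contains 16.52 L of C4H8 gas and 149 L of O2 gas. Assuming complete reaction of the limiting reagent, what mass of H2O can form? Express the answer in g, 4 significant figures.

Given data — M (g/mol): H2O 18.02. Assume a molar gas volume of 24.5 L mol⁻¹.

n(C4H8) = 16.52 / 24.5 = 0.6743 mol
n(O2) = 149.0 / 24.5 = 6.082 mol
n/ν → C4H8: 0.6743, O2: 1.014; C4H8 is limiting.
n(H2O) = (4/1) × 0.6743 = 2.697 mol
mass = 2.697 × 18.02 = 48.60 g

48.60 g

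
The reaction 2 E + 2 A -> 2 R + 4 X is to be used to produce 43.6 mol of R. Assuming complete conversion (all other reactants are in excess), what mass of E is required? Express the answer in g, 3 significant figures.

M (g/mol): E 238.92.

n(R) = 43.60 mol
n(E) = (2/2) × 43.60 = 43.60 mol
mass = 43.60 × 238.92 = 10420 g

10400 g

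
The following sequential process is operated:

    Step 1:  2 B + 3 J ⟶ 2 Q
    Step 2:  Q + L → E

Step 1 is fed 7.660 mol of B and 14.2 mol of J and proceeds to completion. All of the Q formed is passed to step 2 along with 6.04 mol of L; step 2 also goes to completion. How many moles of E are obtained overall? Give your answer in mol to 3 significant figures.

6.04 mol

Step 1:
n(B) = 7.660 mol
n(J) = 14.20 mol
n/ν for B = 7.660/2 = 3.830
n/ν for J = 14.20/3 = 4.733
Smallest n/ν is B → limiting reagent.
n(Q) produced = (2/2) × 7.660 = 7.660 mol
Step 2:
n(Q) available = 7.660 mol
n(L) = 6.040 mol
n/ν for Q = 7.660/1 = 7.660
n/ν for L = 6.040/1 = 6.040
Smallest n/ν is L → limiting reagent.
n(E) = (1/1) × 6.040 = 6.040 mol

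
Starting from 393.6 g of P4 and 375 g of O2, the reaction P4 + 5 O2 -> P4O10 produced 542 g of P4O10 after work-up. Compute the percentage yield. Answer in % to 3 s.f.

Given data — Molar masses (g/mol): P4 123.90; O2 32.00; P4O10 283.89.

n(P4) = 393.6 / 123.90 = 3.177 mol
n(O2) = 375.0 / 32.00 = 11.72 mol
n/ν → P4: 3.177, O2: 2.344; O2 is limiting.
theoretical n(P4O10) = (1/5) × 11.72 = 2.344 mol → 665.4 g
% yield = 542 / 665.4 × 100 = 81.45 %

81.5 %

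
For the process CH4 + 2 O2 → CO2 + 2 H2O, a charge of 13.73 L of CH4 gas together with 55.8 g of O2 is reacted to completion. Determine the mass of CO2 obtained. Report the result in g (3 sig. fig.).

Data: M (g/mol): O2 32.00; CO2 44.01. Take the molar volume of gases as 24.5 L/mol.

24.7 g

n(CH4) = 13.73 / 24.5 = 0.5604 mol
n(O2) = 55.80 / 32.00 = 1.744 mol
n/ν for CH4 = 0.5604/1 = 0.5604
n/ν for O2 = 1.744/2 = 0.8720
Smallest n/ν is CH4 → limiting reagent.
n(CO2) = (1/1) × 0.5604 = 0.5604 mol
mass = 0.5604 × 44.01 = 24.66 g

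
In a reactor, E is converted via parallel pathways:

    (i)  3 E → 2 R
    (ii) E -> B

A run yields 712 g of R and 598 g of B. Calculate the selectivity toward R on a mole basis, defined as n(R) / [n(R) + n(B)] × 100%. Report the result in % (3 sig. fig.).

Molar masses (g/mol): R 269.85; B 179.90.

44.3 %

n(R) = 712 / 269.85 = 2.639 mol
n(B) = 598 / 179.90 = 3.324 mol
selectivity = 2.639/(2.639+3.324) × 100 = 44.26 %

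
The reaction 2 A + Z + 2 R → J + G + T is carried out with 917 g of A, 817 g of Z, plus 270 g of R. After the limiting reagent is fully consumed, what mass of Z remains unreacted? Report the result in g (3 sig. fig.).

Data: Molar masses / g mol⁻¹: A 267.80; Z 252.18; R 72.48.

n(A) = 917.0 / 267.80 = 3.424 mol
n(Z) = 817.0 / 252.18 = 3.240 mol
n(R) = 270.0 / 72.48 = 3.725 mol
n/ν → A: 1.712, Z: 3.240, R: 1.863; A is limiting.
Z consumed = (1/2) × 3.424 = 1.712 mol
Z remaining = 3.240 − 1.712 = 1.528 mol
mass = 1.528 × 252.18 = 385.3 g

385 g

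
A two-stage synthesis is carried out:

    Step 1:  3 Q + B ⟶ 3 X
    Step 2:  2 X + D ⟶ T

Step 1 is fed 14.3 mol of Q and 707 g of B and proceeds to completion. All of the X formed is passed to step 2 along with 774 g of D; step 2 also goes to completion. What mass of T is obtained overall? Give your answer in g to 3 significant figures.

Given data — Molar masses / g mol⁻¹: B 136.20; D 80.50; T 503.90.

3600 g

Step 1:
n(Q) = 14.30 mol
n(B) = 707.0 / 136.20 = 5.191 mol
n/ν → Q: 4.767, B: 5.191; Q is limiting.
n(X) produced = (3/3) × 14.30 = 14.30 mol
Step 2:
n(X) available = 14.30 mol
n(D) = 774.0 / 80.50 = 9.615 mol
n/ν → X: 7.150, D: 9.615; X is limiting.
n(T) = (1/2) × 14.30 = 7.150 mol
mass = 7.150 × 503.90 = 3603 g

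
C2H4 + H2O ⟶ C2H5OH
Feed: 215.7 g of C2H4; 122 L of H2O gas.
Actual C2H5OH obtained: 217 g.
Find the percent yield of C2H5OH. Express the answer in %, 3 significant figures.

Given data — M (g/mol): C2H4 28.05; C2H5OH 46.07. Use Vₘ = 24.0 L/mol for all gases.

92.7 %

n(C2H4) = 215.7 / 28.05 = 7.690 mol
n(H2O) = 122.0 / 24.0 = 5.083 mol
n/ν for C2H4 = 7.690/1 = 7.690
n/ν for H2O = 5.083/1 = 5.083
Smallest n/ν is H2O → limiting reagent.
theoretical n(C2H5OH) = (1/1) × 5.083 = 5.083 mol → 234.2 g
% yield = 217 / 234.2 × 100 = 92.66 %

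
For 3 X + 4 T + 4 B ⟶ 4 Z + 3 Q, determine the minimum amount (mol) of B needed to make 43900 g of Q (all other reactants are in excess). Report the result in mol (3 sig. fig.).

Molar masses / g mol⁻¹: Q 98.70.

593 mol

n(Q) = 43900 / 98.70 = 444.8 mol
n(B) = (4/3) × 444.8 = 593.1 mol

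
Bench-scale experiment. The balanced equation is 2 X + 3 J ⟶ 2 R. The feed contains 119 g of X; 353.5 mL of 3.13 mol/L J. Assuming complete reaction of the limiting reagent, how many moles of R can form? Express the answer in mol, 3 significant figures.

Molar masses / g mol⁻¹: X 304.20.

0.391 mol

n(X) = 119.0 / 304.20 = 0.3912 mol
n(J) = 3.13 × 353.5/1000 = 1.106 mol
n/ν for X = 0.3912/2 = 0.1956
n/ν for J = 1.106/3 = 0.3687
Smallest n/ν is X → limiting reagent.
n(R) = (2/2) × 0.3912 = 0.3912 mol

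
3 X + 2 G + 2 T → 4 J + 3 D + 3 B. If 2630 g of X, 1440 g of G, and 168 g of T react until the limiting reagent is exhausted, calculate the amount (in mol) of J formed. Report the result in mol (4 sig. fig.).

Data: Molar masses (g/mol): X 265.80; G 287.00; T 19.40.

n(X) = 2630 / 265.80 = 9.895 mol
n(G) = 1440 / 287.00 = 5.017 mol
n(T) = 168.0 / 19.40 = 8.660 mol
n/ν for X = 9.895/3 = 3.298
n/ν for G = 5.017/2 = 2.509
n/ν for T = 8.660/2 = 4.330
Smallest n/ν is G → limiting reagent.
n(J) = (4/2) × 5.017 = 10.03 mol

10.03 mol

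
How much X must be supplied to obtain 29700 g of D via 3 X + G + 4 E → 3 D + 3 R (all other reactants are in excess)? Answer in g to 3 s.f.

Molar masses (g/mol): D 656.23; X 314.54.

14200 g

n(D) = 29700 / 656.23 = 45.26 mol
n(X) = (3/3) × 45.26 = 45.26 mol
mass = 45.26 × 314.54 = 14240 g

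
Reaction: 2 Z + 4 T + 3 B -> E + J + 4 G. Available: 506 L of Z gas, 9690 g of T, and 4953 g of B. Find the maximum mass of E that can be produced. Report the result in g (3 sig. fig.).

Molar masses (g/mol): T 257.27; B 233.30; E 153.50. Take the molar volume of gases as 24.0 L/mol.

n(Z) = 506.0 / 24.0 = 21.08 mol
n(T) = 9690 / 257.27 = 37.66 mol
n(B) = 4953 / 233.30 = 21.23 mol
n/ν for Z = 21.08/2 = 10.54
n/ν for T = 37.66/4 = 9.415
n/ν for B = 21.23/3 = 7.077
Smallest n/ν is B → limiting reagent.
n(E) = (1/3) × 21.23 = 7.077 mol
mass = 7.077 × 153.50 = 1086 g

1090 g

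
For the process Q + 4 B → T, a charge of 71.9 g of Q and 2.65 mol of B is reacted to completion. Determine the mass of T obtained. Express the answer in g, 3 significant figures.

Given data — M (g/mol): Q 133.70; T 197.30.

n(Q) = 71.90 / 133.70 = 0.5378 mol
n(B) = 2.650 mol
n/ν for Q = 0.5378/1 = 0.5378
n/ν for B = 2.650/4 = 0.6625
Smallest n/ν is Q → limiting reagent.
n(T) = (1/1) × 0.5378 = 0.5378 mol
mass = 0.5378 × 197.30 = 106.1 g

106 g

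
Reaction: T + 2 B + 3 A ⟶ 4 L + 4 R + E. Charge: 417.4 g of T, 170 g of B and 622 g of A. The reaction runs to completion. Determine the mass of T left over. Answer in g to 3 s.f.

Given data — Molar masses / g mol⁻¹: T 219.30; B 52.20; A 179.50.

n(T) = 417.4 / 219.30 = 1.903 mol
n(B) = 170.0 / 52.20 = 3.257 mol
n(A) = 622.0 / 179.50 = 3.465 mol
n/ν for T = 1.903/1 = 1.903
n/ν for B = 3.257/2 = 1.629
n/ν for A = 3.465/3 = 1.155
Smallest n/ν is A → limiting reagent.
T consumed = (1/3) × 3.465 = 1.155 mol
T remaining = 1.903 − 1.155 = 0.7480 mol
mass = 0.7480 × 219.30 = 164.0 g

164 g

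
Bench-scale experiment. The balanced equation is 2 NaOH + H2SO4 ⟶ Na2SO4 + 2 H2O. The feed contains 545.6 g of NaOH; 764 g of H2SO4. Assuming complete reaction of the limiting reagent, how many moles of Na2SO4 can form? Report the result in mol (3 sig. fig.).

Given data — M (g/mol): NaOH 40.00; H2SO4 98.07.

n(NaOH) = 545.6 / 40.00 = 13.64 mol
n(H2SO4) = 764.0 / 98.07 = 7.790 mol
n/ν for NaOH = 13.64/2 = 6.820
n/ν for H2SO4 = 7.790/1 = 7.790
Smallest n/ν is NaOH → limiting reagent.
n(Na2SO4) = (1/2) × 13.64 = 6.820 mol

6.82 mol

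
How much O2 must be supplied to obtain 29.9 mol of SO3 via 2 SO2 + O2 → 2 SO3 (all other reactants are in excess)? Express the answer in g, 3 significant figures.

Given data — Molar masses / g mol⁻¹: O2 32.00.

n(SO3) = 29.90 mol
n(O2) = (1/2) × 29.90 = 14.95 mol
mass = 14.95 × 32.00 = 478.4 g

478 g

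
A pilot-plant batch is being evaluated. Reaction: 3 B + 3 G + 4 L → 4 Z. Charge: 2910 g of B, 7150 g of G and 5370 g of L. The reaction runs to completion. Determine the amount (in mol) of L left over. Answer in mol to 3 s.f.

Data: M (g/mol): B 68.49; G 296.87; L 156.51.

n(B) = 2910 / 68.49 = 42.49 mol
n(G) = 7150 / 296.87 = 24.08 mol
n(L) = 5370 / 156.51 = 34.31 mol
n/ν for B = 42.49/3 = 14.16
n/ν for G = 24.08/3 = 8.027
n/ν for L = 34.31/4 = 8.578
Smallest n/ν is G → limiting reagent.
L consumed = (4/3) × 24.08 = 32.11 mol
L remaining = 34.31 − 32.11 = 2.200 mol

2.20 mol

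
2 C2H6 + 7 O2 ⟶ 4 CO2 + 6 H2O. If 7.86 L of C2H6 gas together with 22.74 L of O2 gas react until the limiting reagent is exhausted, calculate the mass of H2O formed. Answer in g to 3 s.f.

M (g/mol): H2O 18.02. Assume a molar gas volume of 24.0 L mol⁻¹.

n(C2H6) = 7.860 / 24.0 = 0.3275 mol
n(O2) = 22.74 / 24.0 = 0.9475 mol
n/ν for C2H6 = 0.3275/2 = 0.1638
n/ν for O2 = 0.9475/7 = 0.1354
Smallest n/ν is O2 → limiting reagent.
n(H2O) = (6/7) × 0.9475 = 0.8121 mol
mass = 0.8121 × 18.02 = 14.63 g

14.6 g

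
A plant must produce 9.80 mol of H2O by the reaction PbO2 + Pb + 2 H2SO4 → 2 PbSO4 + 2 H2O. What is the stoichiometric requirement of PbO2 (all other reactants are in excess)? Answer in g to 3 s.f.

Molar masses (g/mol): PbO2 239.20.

1170 g

n(H2O) = 9.800 mol
n(PbO2) = (1/2) × 9.800 = 4.900 mol
mass = 4.900 × 239.20 = 1172 g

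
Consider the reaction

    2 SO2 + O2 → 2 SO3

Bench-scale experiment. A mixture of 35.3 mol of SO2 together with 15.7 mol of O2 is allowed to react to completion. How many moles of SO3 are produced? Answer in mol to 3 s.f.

n(SO2) = 35.30 mol
n(O2) = 15.70 mol
n/ν → SO2: 17.65, O2: 15.70; O2 is limiting.
n(SO3) = (2/1) × 15.70 = 31.40 mol

31.4 mol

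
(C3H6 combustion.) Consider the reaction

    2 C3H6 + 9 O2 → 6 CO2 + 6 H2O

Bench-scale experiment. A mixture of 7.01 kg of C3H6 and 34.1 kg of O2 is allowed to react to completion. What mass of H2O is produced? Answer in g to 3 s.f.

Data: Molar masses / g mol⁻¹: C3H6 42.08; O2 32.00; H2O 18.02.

n(C3H6) = 7.010×1000 / 42.08 = 166.6 mol
n(O2) = 34.10×1000 / 32.00 = 1066 mol
n/ν for C3H6 = 166.6/2 = 83.30
n/ν for O2 = 1066/9 = 118.4
Smallest n/ν is C3H6 → limiting reagent.
n(H2O) = (6/2) × 166.6 = 499.8 mol
mass = 499.8 × 18.02 = 9006 g

9010 g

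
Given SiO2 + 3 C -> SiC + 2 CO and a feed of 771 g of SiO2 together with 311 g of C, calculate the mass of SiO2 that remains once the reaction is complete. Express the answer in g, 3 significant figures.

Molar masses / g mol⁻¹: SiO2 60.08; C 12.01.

252 g

n(SiO2) = 771.0 / 60.08 = 12.83 mol
n(C) = 311.0 / 12.01 = 25.90 mol
n/ν for SiO2 = 12.83/1 = 12.83
n/ν for C = 25.90/3 = 8.633
Smallest n/ν is C → limiting reagent.
SiO2 consumed = (1/3) × 25.90 = 8.633 mol
SiO2 remaining = 12.83 − 8.633 = 4.197 mol
mass = 4.197 × 60.08 = 252.2 g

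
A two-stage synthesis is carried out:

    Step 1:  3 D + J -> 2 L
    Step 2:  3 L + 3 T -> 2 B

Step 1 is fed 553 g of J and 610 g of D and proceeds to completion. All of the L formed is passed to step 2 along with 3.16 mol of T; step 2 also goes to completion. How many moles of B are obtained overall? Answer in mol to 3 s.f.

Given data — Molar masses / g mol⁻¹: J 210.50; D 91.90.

2.11 mol

Step 1:
n(J) = 553.0 / 210.50 = 2.627 mol
n(D) = 610.0 / 91.90 = 6.638 mol
n/ν for J = 2.627/1 = 2.627
n/ν for D = 6.638/3 = 2.213
Smallest n/ν is D → limiting reagent.
n(L) produced = (2/3) × 6.638 = 4.425 mol
Step 2:
n(L) available = 4.425 mol
n(T) = 3.160 mol
n/ν for L = 4.425/3 = 1.475
n/ν for T = 3.160/3 = 1.053
Smallest n/ν is T → limiting reagent.
n(B) = (2/3) × 3.160 = 2.107 mol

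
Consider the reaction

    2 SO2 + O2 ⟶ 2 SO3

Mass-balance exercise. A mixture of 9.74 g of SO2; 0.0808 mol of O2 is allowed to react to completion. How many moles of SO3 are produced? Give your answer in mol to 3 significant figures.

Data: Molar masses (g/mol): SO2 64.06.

n(SO2) = 9.740 / 64.06 = 0.1520 mol
n(O2) = 0.08080 mol
n/ν for SO2 = 0.1520/2 = 0.07600
n/ν for O2 = 0.08080/1 = 0.08080
Smallest n/ν is SO2 → limiting reagent.
n(SO3) = (2/2) × 0.1520 = 0.1520 mol

0.152 mol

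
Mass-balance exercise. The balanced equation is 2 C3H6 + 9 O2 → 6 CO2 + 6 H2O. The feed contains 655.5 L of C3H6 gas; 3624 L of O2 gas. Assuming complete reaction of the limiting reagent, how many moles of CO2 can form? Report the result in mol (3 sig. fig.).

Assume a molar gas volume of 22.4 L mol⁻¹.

87.8 mol

n(C3H6) = 655.5 / 22.4 = 29.26 mol
n(O2) = 3624 / 22.4 = 161.8 mol
n/ν → C3H6: 14.63, O2: 17.98; C3H6 is limiting.
n(CO2) = (6/2) × 29.26 = 87.78 mol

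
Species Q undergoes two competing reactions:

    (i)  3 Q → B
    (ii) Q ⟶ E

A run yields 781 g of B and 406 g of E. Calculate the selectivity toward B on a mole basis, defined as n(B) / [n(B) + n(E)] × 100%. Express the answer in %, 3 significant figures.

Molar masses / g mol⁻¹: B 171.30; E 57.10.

39.1 %

n(B) = 781 / 171.30 = 4.559 mol
n(E) = 406 / 57.10 = 7.110 mol
selectivity = 4.559/(4.559+7.110) × 100 = 39.07 %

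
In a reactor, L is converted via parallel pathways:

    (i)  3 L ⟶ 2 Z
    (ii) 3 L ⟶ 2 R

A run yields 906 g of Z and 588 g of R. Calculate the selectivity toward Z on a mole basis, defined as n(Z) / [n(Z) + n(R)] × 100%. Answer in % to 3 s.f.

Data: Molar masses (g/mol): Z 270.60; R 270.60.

n(Z) = 906 / 270.60 = 3.348 mol
n(R) = 588 / 270.60 = 2.173 mol
selectivity = 3.348/(3.348+2.173) × 100 = 60.64 %

60.6 %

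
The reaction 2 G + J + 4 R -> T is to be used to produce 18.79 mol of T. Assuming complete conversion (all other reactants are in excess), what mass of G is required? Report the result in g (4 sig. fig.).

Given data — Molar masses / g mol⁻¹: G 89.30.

n(T) = 18.79 mol
n(G) = (2/1) × 18.79 = 37.58 mol
mass = 37.58 × 89.30 = 3356 g

3356 g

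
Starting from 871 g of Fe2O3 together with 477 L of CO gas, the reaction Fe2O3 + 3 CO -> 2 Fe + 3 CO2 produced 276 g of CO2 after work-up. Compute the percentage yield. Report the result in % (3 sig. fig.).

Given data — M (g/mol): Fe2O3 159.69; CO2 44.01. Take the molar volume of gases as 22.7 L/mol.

n(Fe2O3) = 871.0 / 159.69 = 5.454 mol
n(CO) = 477.0 / 22.7 = 21.01 mol
n/ν → Fe2O3: 5.454, CO: 7.003; Fe2O3 is limiting.
theoretical n(CO2) = (3/1) × 5.454 = 16.36 mol → 720.0 g
% yield = 276 / 720.0 × 100 = 38.33 %

38.3 %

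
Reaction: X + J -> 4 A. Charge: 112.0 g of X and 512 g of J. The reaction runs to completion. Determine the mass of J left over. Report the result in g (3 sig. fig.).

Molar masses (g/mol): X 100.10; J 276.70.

n(X) = 112.0 / 100.10 = 1.119 mol
n(J) = 512.0 / 276.70 = 1.850 mol
n/ν for X = 1.119/1 = 1.119
n/ν for J = 1.850/1 = 1.850
Smallest n/ν is X → limiting reagent.
J consumed = (1/1) × 1.119 = 1.119 mol
J remaining = 1.850 − 1.119 = 0.7310 mol
mass = 0.7310 × 276.70 = 202.3 g

202 g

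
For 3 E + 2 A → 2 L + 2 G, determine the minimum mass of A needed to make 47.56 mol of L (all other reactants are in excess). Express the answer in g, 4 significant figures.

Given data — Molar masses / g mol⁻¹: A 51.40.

2445 g

n(L) = 47.56 mol
n(A) = (2/2) × 47.56 = 47.56 mol
mass = 47.56 × 51.40 = 2445 g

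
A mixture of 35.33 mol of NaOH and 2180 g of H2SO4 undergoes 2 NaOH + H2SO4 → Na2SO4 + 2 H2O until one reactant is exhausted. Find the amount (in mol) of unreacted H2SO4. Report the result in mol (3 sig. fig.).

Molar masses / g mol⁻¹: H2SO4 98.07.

4.56 mol

n(NaOH) = 35.33 mol
n(H2SO4) = 2180 / 98.07 = 22.23 mol
n/ν → NaOH: 17.67, H2SO4: 22.23; NaOH is limiting.
H2SO4 consumed = (1/2) × 35.33 = 17.67 mol
H2SO4 remaining = 22.23 − 17.67 = 4.560 mol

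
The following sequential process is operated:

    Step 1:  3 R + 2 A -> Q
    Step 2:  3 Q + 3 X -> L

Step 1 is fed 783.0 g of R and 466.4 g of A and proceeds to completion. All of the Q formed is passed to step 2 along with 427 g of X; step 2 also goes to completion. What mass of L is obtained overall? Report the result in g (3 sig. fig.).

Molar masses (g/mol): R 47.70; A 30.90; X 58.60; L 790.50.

1440 g

Step 1:
n(R) = 783.0 / 47.70 = 16.42 mol
n(A) = 466.4 / 30.90 = 15.09 mol
n/ν for R = 16.42/3 = 5.473
n/ν for A = 15.09/2 = 7.545
Smallest n/ν is R → limiting reagent.
n(Q) produced = (1/3) × 16.42 = 5.473 mol
Step 2:
n(Q) available = 5.473 mol
n(X) = 427.0 / 58.60 = 7.287 mol
n/ν for Q = 5.473/3 = 1.824
n/ν for X = 7.287/3 = 2.429
Smallest n/ν is Q → limiting reagent.
n(L) = (1/3) × 5.473 = 1.824 mol
mass = 1.824 × 790.50 = 1442 g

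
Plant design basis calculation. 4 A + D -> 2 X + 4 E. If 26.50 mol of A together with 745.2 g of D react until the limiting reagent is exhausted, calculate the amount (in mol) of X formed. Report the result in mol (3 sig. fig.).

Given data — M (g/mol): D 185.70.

8.03 mol

n(A) = 26.50 mol
n(D) = 745.2 / 185.70 = 4.013 mol
n/ν for A = 26.50/4 = 6.625
n/ν for D = 4.013/1 = 4.013
Smallest n/ν is D → limiting reagent.
n(X) = (2/1) × 4.013 = 8.026 mol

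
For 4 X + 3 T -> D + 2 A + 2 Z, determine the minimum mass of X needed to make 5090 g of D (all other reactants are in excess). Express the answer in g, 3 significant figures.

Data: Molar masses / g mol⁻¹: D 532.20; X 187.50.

n(D) = 5090 / 532.20 = 9.564 mol
n(X) = (4/1) × 9.564 = 38.26 mol
mass = 38.26 × 187.50 = 7174 g

7170 g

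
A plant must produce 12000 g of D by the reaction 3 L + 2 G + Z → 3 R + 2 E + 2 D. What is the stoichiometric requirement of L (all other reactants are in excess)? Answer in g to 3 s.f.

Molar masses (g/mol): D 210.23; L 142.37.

12200 g

n(D) = 12000 / 210.23 = 57.08 mol
n(L) = (3/2) × 57.08 = 85.62 mol
mass = 85.62 × 142.37 = 12190 g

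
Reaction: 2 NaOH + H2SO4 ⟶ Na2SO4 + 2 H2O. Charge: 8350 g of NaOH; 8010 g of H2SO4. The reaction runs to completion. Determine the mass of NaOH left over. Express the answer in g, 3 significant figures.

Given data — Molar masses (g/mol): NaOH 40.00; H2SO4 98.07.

n(NaOH) = 8350 / 40.00 = 208.8 mol
n(H2SO4) = 8010 / 98.07 = 81.68 mol
n/ν for NaOH = 208.8/2 = 104.4
n/ν for H2SO4 = 81.68/1 = 81.68
Smallest n/ν is H2SO4 → limiting reagent.
NaOH consumed = (2/1) × 81.68 = 163.4 mol
NaOH remaining = 208.8 − 163.4 = 45.40 mol
mass = 45.40 × 40.00 = 1816 g

1820 g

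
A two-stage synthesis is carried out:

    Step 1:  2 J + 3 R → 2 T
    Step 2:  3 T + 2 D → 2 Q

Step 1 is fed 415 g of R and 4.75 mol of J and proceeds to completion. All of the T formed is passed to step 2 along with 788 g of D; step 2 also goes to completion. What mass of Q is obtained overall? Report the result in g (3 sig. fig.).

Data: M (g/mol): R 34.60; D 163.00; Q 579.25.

Step 1:
n(R) = 415.0 / 34.60 = 11.99 mol
n(J) = 4.750 mol
n/ν → R: 3.997, J: 2.375; J is limiting.
n(T) produced = (2/2) × 4.750 = 4.750 mol
Step 2:
n(T) available = 4.750 mol
n(D) = 788.0 / 163.00 = 4.834 mol
n/ν → T: 1.583, D: 2.417; T is limiting.
n(Q) = (2/3) × 4.750 = 3.167 mol
mass = 3.167 × 579.25 = 1834 g

1830 g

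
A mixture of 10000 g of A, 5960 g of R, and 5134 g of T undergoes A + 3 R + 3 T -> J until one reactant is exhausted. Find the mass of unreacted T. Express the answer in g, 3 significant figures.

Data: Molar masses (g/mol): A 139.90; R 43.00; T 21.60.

2140 g

n(A) = 10000 / 139.90 = 71.48 mol
n(R) = 5960 / 43.00 = 138.6 mol
n(T) = 5134 / 21.60 = 237.7 mol
n/ν for A = 71.48/1 = 71.48
n/ν for R = 138.6/3 = 46.20
n/ν for T = 237.7/3 = 79.23
Smallest n/ν is R → limiting reagent.
T consumed = (3/3) × 138.6 = 138.6 mol
T remaining = 237.7 − 138.6 = 99.10 mol
mass = 99.10 × 21.60 = 2141 g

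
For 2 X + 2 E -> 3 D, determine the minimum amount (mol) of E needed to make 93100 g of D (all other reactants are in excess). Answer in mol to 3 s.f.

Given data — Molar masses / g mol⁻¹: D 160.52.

n(D) = 93100 / 160.52 = 580.0 mol
n(E) = (2/3) × 580.0 = 386.7 mol

387 mol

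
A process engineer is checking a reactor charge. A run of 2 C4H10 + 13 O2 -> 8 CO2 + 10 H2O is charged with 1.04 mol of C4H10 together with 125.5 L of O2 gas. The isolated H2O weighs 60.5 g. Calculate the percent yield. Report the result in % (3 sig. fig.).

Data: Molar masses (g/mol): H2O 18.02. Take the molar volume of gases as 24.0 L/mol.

n(C4H10) = 1.040 mol
n(O2) = 125.5 / 24.0 = 5.229 mol
n/ν for C4H10 = 1.040/2 = 0.5200
n/ν for O2 = 5.229/13 = 0.4022
Smallest n/ν is O2 → limiting reagent.
theoretical n(H2O) = (10/13) × 5.229 = 4.022 mol → 72.48 g
% yield = 60.5 / 72.48 × 100 = 83.47 %

83.5 %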